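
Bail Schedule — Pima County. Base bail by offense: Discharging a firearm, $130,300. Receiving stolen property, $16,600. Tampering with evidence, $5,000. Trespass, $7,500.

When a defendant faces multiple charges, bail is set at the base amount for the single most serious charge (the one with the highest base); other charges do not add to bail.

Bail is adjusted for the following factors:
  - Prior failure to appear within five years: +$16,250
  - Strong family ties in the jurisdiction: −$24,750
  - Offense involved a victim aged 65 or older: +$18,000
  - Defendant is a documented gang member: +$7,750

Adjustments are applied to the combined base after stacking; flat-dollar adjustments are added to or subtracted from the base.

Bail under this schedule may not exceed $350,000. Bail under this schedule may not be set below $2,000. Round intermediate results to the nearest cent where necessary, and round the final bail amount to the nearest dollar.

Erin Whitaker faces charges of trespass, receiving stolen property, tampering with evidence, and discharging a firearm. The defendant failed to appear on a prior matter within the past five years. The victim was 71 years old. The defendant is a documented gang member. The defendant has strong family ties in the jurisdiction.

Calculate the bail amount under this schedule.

$147,550

Base amounts from the schedule: trespass $7,500; receiving stolen property $16,600; tampering with evidence $5,000; discharging a firearm $130,300.
Stacking rule: use the highest base only. Highest is discharging a firearm at $130,300. Combined base = $130,300.
Prior failure to appear within five years (+$16,250 flat): $130,300 + $16,250 = $146,550.
Strong family ties in the jurisdiction (−$24,750 flat): $146,550 − $24,750 = $121,800.
Offense involved a victim aged 65 or older (+$18,000 flat): $121,800 + $18,000 = $139,800.
Defendant is a documented gang member (+$7,750 flat): $139,800 + $7,750 = $147,550.
$147,550 is within the $350,000 maximum.
$147,550 is at or above the $2,000 minimum.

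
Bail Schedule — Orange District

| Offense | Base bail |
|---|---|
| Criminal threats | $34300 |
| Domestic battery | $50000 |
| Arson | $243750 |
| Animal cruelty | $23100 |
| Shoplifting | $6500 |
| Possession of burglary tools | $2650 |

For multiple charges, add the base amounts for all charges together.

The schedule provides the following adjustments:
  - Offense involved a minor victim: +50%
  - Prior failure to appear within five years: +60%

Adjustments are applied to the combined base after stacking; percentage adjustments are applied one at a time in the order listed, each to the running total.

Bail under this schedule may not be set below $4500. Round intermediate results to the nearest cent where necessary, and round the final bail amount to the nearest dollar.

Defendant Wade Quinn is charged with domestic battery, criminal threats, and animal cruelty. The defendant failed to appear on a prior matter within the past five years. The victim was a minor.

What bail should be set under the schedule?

$257760

Base amounts from the schedule: domestic battery $50000; criminal threats $34300; animal cruelty $23100.
Stacking rule: sum of all bases. $50000 + $34300 + $23100 = $107400.
Offense involved a minor victim (+50%): $107400 × 1.5 = $161100.
Prior failure to appear within five years (+60%): $161100 × 1.6 = $257760.
$257760 is at or above the $4500 minimum.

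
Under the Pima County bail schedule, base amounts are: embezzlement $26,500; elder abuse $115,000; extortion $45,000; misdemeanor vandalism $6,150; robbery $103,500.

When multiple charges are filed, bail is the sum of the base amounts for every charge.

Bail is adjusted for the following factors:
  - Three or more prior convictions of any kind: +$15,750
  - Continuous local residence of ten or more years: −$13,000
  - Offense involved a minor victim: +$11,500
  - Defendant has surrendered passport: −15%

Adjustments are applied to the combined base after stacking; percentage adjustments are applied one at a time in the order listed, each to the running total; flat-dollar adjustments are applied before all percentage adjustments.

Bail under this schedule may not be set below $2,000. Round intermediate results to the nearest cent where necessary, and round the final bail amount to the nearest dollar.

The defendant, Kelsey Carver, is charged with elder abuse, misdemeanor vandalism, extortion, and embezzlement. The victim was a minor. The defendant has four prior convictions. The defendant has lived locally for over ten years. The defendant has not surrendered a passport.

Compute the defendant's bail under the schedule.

$206,900

Base amounts from the schedule: elder abuse $115,000; misdemeanor vandalism $6,150; extortion $45,000; embezzlement $26,500.
Stacking rule: sum of all bases. $115,000 + $6,150 + $45,000 + $26,500 = $192,650.
Three or more prior convictions of any kind (+$15,750 flat): $192,650 + $15,750 = $208,400.
Continuous local residence of ten or more years (−$13,000 flat): $208,400 − $13,000 = $195,400.
Offense involved a minor victim (+$11,500 flat): $195,400 + $11,500 = $206,900.
$206,900 is at or above the $2,000 minimum.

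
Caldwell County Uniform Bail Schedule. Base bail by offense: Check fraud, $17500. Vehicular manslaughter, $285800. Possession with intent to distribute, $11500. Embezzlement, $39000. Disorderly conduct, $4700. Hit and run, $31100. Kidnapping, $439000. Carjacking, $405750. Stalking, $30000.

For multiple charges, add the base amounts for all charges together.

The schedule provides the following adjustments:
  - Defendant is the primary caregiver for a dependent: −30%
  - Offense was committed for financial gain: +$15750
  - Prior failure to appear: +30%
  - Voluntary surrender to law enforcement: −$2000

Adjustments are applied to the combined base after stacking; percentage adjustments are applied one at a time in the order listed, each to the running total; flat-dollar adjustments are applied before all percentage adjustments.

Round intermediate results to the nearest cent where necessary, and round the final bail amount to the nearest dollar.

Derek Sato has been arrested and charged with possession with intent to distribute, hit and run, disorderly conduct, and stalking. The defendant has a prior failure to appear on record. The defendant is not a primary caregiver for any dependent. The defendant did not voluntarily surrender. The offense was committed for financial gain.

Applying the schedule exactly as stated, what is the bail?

$120965

Base amounts from the schedule: possession with intent to distribute $11500; hit and run $31100; disorderly conduct $4700; stalking $30000.
Stacking rule: sum of all bases. $11500 + $31100 + $4700 + $30000 = $77300.
Offense was committed for financial gain (+$15750 flat): $77300 + $15750 = $93050.
Prior failure to appear (+30%): $93050 × 1.3 = $120965.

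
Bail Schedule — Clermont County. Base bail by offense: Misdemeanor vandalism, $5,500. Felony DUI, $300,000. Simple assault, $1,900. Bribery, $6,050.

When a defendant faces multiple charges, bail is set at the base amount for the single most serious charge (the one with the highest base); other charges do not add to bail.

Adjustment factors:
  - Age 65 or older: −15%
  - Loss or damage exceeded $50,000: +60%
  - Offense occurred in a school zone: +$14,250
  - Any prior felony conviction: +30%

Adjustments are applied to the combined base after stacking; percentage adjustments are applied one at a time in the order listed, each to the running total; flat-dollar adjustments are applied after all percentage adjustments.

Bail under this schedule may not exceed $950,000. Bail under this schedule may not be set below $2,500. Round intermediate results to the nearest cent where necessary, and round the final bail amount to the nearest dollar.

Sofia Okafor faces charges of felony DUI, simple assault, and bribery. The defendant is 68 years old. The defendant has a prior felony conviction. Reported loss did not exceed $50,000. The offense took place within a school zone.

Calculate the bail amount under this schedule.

Base amounts from the schedule: felony DUI $300,000; simple assault $1,900; bribery $6,050.
Stacking rule: use the highest base only. Highest is felony DUI at $300,000. Combined base = $300,000.
Age 65 or older (−15%): $300,000 × 0.85 = $255,000.
Any prior felony conviction (+30%): $255,000 × 1.3 = $331,500.
Offense occurred in a school zone (+$14,250 flat): $331,500 + $14,250 = $345,750.
$345,750 is within the $950,000 maximum.
$345,750 is at or above the $2,500 minimum.

$345,750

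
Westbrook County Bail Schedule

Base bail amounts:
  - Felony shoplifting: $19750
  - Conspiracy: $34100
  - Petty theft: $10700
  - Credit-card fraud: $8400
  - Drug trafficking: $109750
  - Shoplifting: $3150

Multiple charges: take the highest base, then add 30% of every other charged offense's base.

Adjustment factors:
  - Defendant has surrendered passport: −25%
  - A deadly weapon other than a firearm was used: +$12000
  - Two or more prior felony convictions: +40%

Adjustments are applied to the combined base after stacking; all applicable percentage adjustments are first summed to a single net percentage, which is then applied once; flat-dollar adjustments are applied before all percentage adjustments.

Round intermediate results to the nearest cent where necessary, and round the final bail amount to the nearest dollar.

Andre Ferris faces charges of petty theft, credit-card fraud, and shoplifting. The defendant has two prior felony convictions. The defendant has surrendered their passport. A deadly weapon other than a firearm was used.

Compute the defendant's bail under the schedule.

$30090

Base amounts from the schedule: petty theft $10700; credit-card fraud $8400; shoplifting $3150.
Stacking rule: highest base plus 30% of each additional charge. Highest is petty theft at $10700. Additional: $8400 × 30% = $2520; $3150 × 30% = $945. Combined base = $10700 + $3465 = $14165.
A deadly weapon other than a firearm was used (+$12000 flat): $14165 + $12000 = $26165.
Net percentage adjustment: −25% +40% = +15%. $26165 × 1.15 = $30089.75.
Rounded to the nearest dollar: $30090.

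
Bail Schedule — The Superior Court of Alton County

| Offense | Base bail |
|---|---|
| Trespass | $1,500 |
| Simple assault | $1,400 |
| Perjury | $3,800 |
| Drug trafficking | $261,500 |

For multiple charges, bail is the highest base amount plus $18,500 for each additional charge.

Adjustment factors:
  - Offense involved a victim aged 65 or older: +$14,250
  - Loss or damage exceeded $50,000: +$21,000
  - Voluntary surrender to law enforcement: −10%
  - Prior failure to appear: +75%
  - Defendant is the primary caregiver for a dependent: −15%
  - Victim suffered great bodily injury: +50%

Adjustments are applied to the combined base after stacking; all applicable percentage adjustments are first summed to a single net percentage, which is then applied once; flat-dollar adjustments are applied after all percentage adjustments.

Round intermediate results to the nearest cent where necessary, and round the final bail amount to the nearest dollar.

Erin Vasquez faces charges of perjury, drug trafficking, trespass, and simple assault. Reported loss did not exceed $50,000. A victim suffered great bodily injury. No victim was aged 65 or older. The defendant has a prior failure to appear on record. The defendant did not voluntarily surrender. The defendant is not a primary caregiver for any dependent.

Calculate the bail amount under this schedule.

Base amounts from the schedule: perjury $3,800; drug trafficking $261,500; trespass $1,500; simple assault $1,400.
Stacking rule: highest base plus $18,500 per additional charge. Highest is drug trafficking at $261,500; 3 additional charges → +$55,500. Combined base = $317,000.
Net percentage adjustment: +75% +50% = +125%. $317,000 × 2.25 = $713,250.

$713,250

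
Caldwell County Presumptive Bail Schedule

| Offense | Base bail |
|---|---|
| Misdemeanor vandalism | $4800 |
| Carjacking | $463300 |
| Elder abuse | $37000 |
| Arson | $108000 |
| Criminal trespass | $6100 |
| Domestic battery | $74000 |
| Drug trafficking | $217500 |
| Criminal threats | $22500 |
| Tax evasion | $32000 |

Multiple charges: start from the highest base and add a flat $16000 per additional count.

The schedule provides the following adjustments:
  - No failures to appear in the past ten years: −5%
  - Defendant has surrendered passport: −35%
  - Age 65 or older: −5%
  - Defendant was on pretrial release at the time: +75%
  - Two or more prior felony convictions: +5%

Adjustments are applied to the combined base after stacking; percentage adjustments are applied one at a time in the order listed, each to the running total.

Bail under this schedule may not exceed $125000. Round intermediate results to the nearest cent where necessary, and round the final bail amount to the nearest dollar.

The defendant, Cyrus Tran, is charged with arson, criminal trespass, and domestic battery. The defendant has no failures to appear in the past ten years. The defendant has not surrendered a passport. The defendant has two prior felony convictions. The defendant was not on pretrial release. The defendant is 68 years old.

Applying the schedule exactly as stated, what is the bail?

$125000

Base amounts from the schedule: arson $108000; criminal trespass $6100; domestic battery $74000.
Stacking rule: highest base plus $16000 per additional charge. Highest is arson at $108000; 2 additional charges → +$32000. Combined base = $140000.
No failures to appear in the past ten years (−5%): $140000 × 0.95 = $133000.
Age 65 or older (−5%): $133000 × 0.95 = $126350.
Two or more prior felony convictions (+5%): $126350 × 1.05 = $132667.50.
Result $132667.50 exceeds the maximum of $125000; bail is capped at $125000.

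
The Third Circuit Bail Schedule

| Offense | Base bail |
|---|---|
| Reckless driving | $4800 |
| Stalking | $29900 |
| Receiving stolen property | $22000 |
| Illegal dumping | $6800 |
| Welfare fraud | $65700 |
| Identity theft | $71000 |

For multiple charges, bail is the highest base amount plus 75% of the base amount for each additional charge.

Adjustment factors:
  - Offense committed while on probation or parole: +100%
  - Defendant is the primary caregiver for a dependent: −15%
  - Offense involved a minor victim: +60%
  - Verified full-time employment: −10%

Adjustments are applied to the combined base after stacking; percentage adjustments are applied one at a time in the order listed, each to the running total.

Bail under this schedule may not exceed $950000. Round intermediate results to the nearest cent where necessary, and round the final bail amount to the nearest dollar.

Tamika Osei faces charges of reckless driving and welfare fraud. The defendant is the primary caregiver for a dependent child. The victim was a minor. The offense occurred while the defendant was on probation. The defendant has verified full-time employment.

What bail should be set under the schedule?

Base amounts from the schedule: reckless driving $4800; welfare fraud $65700.
Stacking rule: highest base plus 75% of each additional charge. Highest is welfare fraud at $65700. Additional: $4800 × 75% = $3600. Combined base = $65700 + $3600 = $69300.
Offense committed while on probation or parole (+100%): $69300 × 2 = $138600.
Defendant is the primary caregiver for a dependent (−15%): $138600 × 0.85 = $117810.
Offense involved a minor victim (+60%): $117810 × 1.6 = $188496.
Verified full-time employment (−10%): $188496 × 0.9 = $169646.40.
$169646.40 is within the $950000 maximum.
Rounded to the nearest dollar: $169646.

$169646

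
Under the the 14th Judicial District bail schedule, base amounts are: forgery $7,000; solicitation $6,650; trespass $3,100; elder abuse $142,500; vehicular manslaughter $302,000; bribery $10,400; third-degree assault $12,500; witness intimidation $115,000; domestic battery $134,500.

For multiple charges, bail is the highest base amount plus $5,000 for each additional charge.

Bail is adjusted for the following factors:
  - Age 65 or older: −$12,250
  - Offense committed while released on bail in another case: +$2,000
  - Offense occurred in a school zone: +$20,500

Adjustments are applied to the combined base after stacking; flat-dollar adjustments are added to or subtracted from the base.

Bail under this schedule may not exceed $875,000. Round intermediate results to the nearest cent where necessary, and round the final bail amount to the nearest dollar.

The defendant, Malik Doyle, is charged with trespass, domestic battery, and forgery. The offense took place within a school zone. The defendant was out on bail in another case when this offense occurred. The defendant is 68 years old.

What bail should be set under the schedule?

$154,750

Base amounts from the schedule: trespass $3,100; domestic battery $134,500; forgery $7,000.
Stacking rule: highest base plus $5,000 per additional charge. Highest is domestic battery at $134,500; 2 additional charges → +$10,000. Combined base = $144,500.
Age 65 or older (−$12,250 flat): $144,500 − $12,250 = $132,250.
Offense committed while released on bail in another case (+$2,000 flat): $132,250 + $2,000 = $134,250.
Offense occurred in a school zone (+$20,500 flat): $134,250 + $20,500 = $154,750.
$154,750 is within the $875,000 maximum.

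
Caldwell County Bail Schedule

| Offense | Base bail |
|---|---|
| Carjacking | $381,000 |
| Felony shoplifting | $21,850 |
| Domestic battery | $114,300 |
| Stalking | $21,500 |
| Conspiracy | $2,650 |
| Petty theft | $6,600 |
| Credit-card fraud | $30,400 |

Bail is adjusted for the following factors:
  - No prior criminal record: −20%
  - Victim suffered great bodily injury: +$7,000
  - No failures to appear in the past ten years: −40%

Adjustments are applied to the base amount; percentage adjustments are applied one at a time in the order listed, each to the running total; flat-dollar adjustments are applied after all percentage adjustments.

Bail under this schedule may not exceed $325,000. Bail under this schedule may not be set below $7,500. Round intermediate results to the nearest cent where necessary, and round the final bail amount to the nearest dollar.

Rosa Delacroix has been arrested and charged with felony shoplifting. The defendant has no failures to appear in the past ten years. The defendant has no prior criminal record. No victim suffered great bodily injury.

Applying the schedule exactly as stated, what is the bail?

$10,488

Base amounts from the schedule: felony shoplifting $21,850.
Single charge. Combined base = $21,850.
No prior criminal record (−20%): $21,850 × 0.8 = $17,480.
No failures to appear in the past ten years (−40%): $17,480 × 0.6 = $10,488.
$10,488 is within the $325,000 maximum.
$10,488 is at or above the $7,500 minimum.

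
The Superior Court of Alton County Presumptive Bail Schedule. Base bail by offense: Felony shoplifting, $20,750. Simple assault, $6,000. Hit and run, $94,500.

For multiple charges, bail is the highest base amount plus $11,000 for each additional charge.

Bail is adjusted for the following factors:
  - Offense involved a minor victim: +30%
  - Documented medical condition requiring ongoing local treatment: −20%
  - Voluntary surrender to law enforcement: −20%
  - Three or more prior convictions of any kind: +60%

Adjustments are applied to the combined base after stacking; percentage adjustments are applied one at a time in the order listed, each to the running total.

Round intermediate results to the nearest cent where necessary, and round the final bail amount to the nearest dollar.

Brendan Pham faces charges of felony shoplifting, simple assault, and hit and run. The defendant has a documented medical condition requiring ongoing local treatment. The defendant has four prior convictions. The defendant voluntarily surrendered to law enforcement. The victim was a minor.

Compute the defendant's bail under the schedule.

Base amounts from the schedule: felony shoplifting $20,750; simple assault $6,000; hit and run $94,500.
Stacking rule: highest base plus $11,000 per additional charge. Highest is hit and run at $94,500; 2 additional charges → +$22,000. Combined base = $116,500.
Offense involved a minor victim (+30%): $116,500 × 1.3 = $151,450.
Documented medical condition requiring ongoing local treatment (−20%): $151,450 × 0.8 = $121,160.
Voluntary surrender to law enforcement (−20%): $121,160 × 0.8 = $96,928.
Three or more prior convictions of any kind (+60%): $96,928 × 1.6 = $155,084.80.
Rounded to the nearest dollar: $155,085.

$155,085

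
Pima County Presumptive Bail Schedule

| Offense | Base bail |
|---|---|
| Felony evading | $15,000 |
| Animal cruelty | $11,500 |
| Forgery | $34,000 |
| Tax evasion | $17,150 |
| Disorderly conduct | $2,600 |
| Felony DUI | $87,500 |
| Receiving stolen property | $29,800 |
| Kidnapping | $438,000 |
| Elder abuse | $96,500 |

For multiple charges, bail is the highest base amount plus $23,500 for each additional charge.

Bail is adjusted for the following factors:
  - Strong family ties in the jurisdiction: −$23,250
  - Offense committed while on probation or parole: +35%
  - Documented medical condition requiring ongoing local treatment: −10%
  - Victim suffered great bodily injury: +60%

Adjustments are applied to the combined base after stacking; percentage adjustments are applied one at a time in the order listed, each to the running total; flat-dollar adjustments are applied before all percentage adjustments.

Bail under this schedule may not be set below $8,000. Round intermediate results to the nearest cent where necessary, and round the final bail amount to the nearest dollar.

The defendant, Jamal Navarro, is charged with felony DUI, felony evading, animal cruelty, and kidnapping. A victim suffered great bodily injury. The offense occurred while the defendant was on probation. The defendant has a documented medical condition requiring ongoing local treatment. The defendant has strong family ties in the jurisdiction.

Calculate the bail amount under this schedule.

$943,326

Base amounts from the schedule: felony DUI $87,500; felony evading $15,000; animal cruelty $11,500; kidnapping $438,000.
Stacking rule: highest base plus $23,500 per additional charge. Highest is kidnapping at $438,000; 3 additional charges → +$70,500. Combined base = $508,500.
Strong family ties in the jurisdiction (−$23,250 flat): $508,500 − $23,250 = $485,250.
Offense committed while on probation or parole (+35%): $485,250 × 1.35 = $655,087.50.
Documented medical condition requiring ongoing local treatment (−10%): $655,087.50 × 0.9 = $589,578.75.
Victim suffered great bodily injury (+60%): $589,578.75 × 1.6 = $943,326.
$943,326 is at or above the $8,000 minimum.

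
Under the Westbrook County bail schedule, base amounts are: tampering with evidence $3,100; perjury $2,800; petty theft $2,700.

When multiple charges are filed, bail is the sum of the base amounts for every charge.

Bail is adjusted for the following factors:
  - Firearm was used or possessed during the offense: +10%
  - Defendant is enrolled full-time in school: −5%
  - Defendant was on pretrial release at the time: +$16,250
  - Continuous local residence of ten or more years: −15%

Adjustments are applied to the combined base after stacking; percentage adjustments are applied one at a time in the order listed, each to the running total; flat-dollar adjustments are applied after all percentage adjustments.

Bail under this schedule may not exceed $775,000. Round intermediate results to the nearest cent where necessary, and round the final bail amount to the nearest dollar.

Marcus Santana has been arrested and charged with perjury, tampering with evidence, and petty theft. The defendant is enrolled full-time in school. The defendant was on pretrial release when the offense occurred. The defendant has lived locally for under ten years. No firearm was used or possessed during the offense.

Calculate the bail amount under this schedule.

$24,420

Base amounts from the schedule: perjury $2,800; tampering with evidence $3,100; petty theft $2,700.
Stacking rule: sum of all bases. $2,800 + $3,100 + $2,700 = $8,600.
Defendant is enrolled full-time in school (−5%): $8,600 × 0.95 = $8,170.
Defendant was on pretrial release at the time (+$16,250 flat): $8,170 + $16,250 = $24,420.
$24,420 is within the $775,000 maximum.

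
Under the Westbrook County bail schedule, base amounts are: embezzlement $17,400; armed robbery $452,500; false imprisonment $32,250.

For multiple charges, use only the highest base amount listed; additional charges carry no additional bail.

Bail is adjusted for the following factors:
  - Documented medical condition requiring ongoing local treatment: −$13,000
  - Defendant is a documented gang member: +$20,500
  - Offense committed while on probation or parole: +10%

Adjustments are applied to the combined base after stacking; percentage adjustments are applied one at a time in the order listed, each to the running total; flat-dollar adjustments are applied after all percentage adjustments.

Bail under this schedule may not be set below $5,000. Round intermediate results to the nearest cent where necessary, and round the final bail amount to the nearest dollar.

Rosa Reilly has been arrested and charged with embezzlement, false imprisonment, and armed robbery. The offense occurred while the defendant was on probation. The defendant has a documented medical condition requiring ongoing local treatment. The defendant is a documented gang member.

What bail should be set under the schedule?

Base amounts from the schedule: embezzlement $17,400; false imprisonment $32,250; armed robbery $452,500.
Stacking rule: use the highest base only. Highest is armed robbery at $452,500. Combined base = $452,500.
Offense committed while on probation or parole (+10%): $452,500 × 1.1 = $497,750.
Documented medical condition requiring ongoing local treatment (−$13,000 flat): $497,750 − $13,000 = $484,750.
Defendant is a documented gang member (+$20,500 flat): $484,750 + $20,500 = $505,250.
$505,250 is at or above the $5,000 minimum.

$505,250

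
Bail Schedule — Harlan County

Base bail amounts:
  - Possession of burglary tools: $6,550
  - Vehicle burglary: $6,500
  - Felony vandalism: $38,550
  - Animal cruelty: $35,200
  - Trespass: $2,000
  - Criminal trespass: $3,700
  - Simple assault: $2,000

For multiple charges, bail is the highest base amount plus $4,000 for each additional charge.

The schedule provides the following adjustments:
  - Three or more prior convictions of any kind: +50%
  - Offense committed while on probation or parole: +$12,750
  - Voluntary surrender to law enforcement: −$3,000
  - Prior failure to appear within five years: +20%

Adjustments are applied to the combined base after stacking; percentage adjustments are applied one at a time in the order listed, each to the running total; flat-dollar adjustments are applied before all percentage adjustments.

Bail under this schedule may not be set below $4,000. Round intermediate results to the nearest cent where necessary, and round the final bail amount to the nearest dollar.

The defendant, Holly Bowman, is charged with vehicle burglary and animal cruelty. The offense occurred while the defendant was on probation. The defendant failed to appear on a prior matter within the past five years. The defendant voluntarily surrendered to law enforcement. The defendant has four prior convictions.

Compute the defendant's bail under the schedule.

$88,110

Base amounts from the schedule: vehicle burglary $6,500; animal cruelty $35,200.
Stacking rule: highest base plus $4,000 per additional charge. Highest is animal cruelty at $35,200; 1 additional charge → +$4,000. Combined base = $39,200.
Offense committed while on probation or parole (+$12,750 flat): $39,200 + $12,750 = $51,950.
Voluntary surrender to law enforcement (−$3,000 flat): $51,950 − $3,000 = $48,950.
Three or more prior convictions of any kind (+50%): $48,950 × 1.5 = $73,425.
Prior failure to appear within five years (+20%): $73,425 × 1.2 = $88,110.
$88,110 is at or above the $4,000 minimum.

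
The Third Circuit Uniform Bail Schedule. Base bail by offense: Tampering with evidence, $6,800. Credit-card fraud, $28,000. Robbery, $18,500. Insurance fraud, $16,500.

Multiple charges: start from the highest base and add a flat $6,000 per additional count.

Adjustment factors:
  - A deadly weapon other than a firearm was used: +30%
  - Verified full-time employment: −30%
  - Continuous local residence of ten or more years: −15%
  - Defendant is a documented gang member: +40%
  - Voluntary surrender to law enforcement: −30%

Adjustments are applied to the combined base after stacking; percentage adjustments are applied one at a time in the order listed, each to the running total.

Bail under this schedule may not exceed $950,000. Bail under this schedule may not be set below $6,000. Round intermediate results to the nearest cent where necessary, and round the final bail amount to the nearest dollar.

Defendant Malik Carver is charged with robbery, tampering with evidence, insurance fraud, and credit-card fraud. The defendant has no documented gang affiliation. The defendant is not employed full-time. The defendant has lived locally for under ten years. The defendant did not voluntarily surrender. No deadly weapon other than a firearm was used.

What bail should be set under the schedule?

Base amounts from the schedule: robbery $18,500; tampering with evidence $6,800; insurance fraud $16,500; credit-card fraud $28,000.
Stacking rule: highest base plus $6,000 per additional charge. Highest is credit-card fraud at $28,000; 3 additional charges → +$18,000. Combined base = $46,000.
No adjustment factors apply to this defendant.
$46,000 is within the $950,000 maximum.
$46,000 is at or above the $6,000 minimum.

$46,000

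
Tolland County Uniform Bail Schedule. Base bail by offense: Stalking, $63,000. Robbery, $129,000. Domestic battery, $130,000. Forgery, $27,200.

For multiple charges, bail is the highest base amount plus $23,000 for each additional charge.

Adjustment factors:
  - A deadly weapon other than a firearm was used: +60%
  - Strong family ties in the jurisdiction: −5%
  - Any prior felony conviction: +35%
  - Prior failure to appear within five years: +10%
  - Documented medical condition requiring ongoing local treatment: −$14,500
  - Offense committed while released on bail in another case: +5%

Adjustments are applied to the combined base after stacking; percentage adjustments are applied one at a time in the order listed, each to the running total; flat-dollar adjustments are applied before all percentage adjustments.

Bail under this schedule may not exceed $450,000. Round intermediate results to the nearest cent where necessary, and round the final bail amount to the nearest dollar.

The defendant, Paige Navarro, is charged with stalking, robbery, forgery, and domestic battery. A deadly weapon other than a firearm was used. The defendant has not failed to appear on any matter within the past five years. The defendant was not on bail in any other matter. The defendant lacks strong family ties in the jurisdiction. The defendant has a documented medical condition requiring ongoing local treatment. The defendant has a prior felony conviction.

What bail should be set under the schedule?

$398,520

Base amounts from the schedule: stalking $63,000; robbery $129,000; forgery $27,200; domestic battery $130,000.
Stacking rule: highest base plus $23,000 per additional charge. Highest is domestic battery at $130,000; 3 additional charges → +$69,000. Combined base = $199,000.
Documented medical condition requiring ongoing local treatment (−$14,500 flat): $199,000 − $14,500 = $184,500.
A deadly weapon other than a firearm was used (+60%): $184,500 × 1.6 = $295,200.
Any prior felony conviction (+35%): $295,200 × 1.35 = $398,520.
$398,520 is within the $450,000 maximum.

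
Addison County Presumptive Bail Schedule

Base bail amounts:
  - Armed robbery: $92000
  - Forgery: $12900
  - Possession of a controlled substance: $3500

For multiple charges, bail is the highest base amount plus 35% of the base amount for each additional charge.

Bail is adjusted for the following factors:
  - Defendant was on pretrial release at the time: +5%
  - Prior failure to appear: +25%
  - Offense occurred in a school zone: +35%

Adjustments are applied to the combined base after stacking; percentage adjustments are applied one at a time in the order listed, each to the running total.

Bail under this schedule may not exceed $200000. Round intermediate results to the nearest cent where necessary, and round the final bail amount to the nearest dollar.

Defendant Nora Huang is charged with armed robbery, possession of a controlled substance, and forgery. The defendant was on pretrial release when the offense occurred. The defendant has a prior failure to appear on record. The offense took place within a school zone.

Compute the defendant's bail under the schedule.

Base amounts from the schedule: armed robbery $92000; possession of a controlled substance $3500; forgery $12900.
Stacking rule: highest base plus 35% of each additional charge. Highest is armed robbery at $92000. Additional: $3500 × 35% = $1225; $12900 × 35% = $4515. Combined base = $92000 + $5740 = $97740.
Defendant was on pretrial release at the time (+5%): $97740 × 1.05 = $102627.
Prior failure to appear (+25%): $102627 × 1.25 = $128283.75.
Offense occurred in a school zone (+35%): $128283.75 × 1.35 = $173183.06.
$173183.06 is within the $200000 maximum.
Rounded to the nearest dollar: $173183.

$173183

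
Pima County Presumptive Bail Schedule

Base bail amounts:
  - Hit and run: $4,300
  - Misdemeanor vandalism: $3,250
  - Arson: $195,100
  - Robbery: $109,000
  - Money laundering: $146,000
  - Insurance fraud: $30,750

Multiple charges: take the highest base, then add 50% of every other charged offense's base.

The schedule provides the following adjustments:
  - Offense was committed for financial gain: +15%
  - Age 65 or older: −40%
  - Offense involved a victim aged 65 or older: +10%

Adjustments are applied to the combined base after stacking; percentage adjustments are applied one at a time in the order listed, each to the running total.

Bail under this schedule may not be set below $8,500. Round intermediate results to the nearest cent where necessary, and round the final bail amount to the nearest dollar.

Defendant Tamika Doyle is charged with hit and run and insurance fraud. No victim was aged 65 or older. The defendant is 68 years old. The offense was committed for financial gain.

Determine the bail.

$22,701

Base amounts from the schedule: hit and run $4,300; insurance fraud $30,750.
Stacking rule: highest base plus 50% of each additional charge. Highest is insurance fraud at $30,750. Additional: $4,300 × 50% = $2,150. Combined base = $30,750 + $2,150 = $32,900.
Offense was committed for financial gain (+15%): $32,900 × 1.15 = $37,835.
Age 65 or older (−40%): $37,835 × 0.6 = $22,701.
$22,701 is at or above the $8,500 minimum.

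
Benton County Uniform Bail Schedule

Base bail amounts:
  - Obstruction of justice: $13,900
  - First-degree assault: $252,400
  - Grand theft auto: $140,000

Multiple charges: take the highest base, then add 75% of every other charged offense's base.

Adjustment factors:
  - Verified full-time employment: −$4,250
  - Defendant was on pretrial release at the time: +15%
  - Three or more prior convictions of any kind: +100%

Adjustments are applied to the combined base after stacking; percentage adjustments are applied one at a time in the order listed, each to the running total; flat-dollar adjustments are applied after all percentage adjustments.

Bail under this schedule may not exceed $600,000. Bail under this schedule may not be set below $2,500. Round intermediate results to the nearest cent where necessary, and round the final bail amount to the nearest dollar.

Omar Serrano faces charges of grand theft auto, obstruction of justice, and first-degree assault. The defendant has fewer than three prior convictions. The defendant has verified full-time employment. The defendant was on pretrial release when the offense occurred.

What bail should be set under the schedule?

$418,749

Base amounts from the schedule: grand theft auto $140,000; obstruction of justice $13,900; first-degree assault $252,400.
Stacking rule: highest base plus 75% of each additional charge. Highest is first-degree assault at $252,400. Additional: $140,000 × 75% = $105,000; $13,900 × 75% = $10,425. Combined base = $252,400 + $115,425 = $367,825.
Defendant was on pretrial release at the time (+15%): $367,825 × 1.15 = $422,998.75.
Verified full-time employment (−$4,250 flat): $422,998.75 − $4,250 = $418,748.75.
$418,748.75 is within the $600,000 maximum.
$418,748.75 is at or above the $2,500 minimum.
Rounded to the nearest dollar: $418,749.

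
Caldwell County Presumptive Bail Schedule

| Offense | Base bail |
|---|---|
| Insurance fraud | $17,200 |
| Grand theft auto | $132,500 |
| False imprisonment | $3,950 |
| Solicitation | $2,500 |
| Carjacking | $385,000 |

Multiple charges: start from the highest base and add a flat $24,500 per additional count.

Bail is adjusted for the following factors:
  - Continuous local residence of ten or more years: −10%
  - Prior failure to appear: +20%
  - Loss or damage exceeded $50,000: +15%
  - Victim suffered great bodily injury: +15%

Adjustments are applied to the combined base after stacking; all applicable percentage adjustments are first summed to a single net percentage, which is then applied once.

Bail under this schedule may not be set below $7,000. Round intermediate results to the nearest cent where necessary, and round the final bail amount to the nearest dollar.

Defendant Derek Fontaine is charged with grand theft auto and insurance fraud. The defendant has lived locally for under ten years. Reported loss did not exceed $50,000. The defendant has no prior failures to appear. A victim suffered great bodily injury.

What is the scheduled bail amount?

Base amounts from the schedule: grand theft auto $132,500; insurance fraud $17,200.
Stacking rule: highest base plus $24,500 per additional charge. Highest is grand theft auto at $132,500; 1 additional charge → +$24,500. Combined base = $157,000.
Victim suffered great bodily injury (+15%): $157,000 × 1.15 = $180,550.
$180,550 is at or above the $7,000 minimum.

$180,550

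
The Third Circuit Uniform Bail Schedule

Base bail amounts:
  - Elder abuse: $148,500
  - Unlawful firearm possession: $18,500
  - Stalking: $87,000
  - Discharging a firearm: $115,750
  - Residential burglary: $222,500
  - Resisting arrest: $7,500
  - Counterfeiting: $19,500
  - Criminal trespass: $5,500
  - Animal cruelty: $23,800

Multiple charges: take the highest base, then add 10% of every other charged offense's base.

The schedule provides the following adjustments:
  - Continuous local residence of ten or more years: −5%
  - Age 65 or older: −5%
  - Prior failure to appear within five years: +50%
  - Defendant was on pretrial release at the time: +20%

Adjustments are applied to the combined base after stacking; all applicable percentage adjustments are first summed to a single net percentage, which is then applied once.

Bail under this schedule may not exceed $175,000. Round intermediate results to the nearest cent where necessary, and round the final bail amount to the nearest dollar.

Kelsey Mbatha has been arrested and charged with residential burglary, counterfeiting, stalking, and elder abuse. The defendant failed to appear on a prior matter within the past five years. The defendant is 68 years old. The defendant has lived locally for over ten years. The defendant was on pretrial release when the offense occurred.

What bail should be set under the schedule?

Base amounts from the schedule: residential burglary $222,500; counterfeiting $19,500; stalking $87,000; elder abuse $148,500.
Stacking rule: highest base plus 10% of each additional charge. Highest is residential burglary at $222,500. Additional: $19,500 × 10% = $1,950; $87,000 × 10% = $8,700; $148,500 × 10% = $14,850. Combined base = $222,500 + $25,500 = $248,000.
Net percentage adjustment: −5% −5% +50% +20% = +60%. $248,000 × 1.6 = $396,800.
Result $396,800 exceeds the maximum of $175,000; bail is capped at $175,000.

$175,000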